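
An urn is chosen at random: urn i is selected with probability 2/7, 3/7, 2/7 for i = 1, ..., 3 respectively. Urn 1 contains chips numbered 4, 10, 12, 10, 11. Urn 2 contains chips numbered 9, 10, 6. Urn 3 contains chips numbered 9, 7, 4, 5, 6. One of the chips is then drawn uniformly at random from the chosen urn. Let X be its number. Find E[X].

E[X | urn 1] = (4+10+12+10+11)/5 = 47/5.
E[X | urn 2] = (9+10+6)/3 = 25/3.
E[X | urn 3] = (9+7+4+5+6)/5 = 31/5.
By the law of total expectation,
E[X] = (2/7)·(47/5) + (3/7)·(25/3) + (2/7)·(31/5) = 281/35.

281/35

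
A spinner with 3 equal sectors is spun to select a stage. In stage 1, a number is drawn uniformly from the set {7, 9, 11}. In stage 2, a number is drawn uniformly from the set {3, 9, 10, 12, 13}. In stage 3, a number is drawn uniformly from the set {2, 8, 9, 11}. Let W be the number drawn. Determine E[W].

E[W | stage 1] = (7+9+11)/3 = 9.
E[W | stage 2] = (3+9+10+12+13)/5 = 47/5.
E[W | stage 3] = (2+8+9+11)/4 = 15/2.
E[W] = (1/3)·(9) + (1/3)·(47/5) + (1/3)·(15/2) = 259/30.

259/30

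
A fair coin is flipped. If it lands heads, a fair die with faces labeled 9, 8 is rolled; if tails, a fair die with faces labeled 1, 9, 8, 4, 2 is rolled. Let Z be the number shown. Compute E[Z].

133/20

E[Z | heads] = (9+8)/2 = 17/2.
E[Z | tails] = (1+9+8+4+2)/5 = 24/5.
E[Z] = (1/2)·(17/2) + (1/2)·(24/5) = 133/20.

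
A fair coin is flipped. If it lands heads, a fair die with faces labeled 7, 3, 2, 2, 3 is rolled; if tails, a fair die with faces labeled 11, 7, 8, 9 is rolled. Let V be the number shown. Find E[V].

E[V | heads] = (7+3+2+2+3)/5 = 17/5.
E[V | tails] = (11+7+8+9)/4 = 35/4.
E[V] = (1/2)·(17/5) + (1/2)·(35/4) = 243/40.

243/40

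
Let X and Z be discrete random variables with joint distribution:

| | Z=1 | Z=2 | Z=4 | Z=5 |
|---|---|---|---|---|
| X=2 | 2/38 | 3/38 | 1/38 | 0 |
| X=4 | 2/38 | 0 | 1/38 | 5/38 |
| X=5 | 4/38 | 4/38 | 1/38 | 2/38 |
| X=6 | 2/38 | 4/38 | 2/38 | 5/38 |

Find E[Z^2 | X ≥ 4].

P(X ≥ 4) = 16/19.
Summing Z^2·P(X=x,Z=y) over the conditioning event gives 202/19.
E[Z^2 | X ≥ 4] = (202/19) / (16/19) = 101/8.

101/8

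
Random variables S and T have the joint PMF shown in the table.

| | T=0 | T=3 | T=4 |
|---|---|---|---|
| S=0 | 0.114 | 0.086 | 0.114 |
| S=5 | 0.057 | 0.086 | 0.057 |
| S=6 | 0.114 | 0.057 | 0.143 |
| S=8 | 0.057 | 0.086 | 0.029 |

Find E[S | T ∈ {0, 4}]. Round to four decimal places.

P(T ∈ {0, 4}) = 0.685.
Σ S·P over the event = 0·(0.114) + 0·(0.114) + 5·(0.057) + 5·(0.057) + 6·(0.114) + 6·(0.143) + 8·(0.057) + 8·(0.029) = 2.800.
E[S | T ∈ {0, 4}] = (2.800) / (0.685) = 4.0876.

4.0876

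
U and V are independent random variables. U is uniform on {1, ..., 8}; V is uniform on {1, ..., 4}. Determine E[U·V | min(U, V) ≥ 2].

P(min(U, V) ≥ 2) = 21/32.
Summing UV·P(x,y) over outcomes with min(U, V) ≥ 2 gives 315/32.
E[U·V | min(U, V) ≥ 2] = (315/32) / (21/32) = 15.

15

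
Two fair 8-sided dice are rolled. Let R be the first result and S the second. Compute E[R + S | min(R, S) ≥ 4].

P(min(R, S) ≥ 4) = 25/64.
Summing (R+S)·P(x,y) over outcomes with min(R, S) ≥ 4 gives 75/16.
E[R + S | min(R, S) ≥ 4] = (75/16) / (25/64) = 12.

12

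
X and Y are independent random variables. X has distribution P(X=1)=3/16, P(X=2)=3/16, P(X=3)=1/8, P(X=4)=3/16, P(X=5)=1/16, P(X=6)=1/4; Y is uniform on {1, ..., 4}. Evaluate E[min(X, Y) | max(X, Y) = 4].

9/4

P(max(X, Y) = 4) = 5/16.
Summing min(X,Y)·P(x,y) over outcomes with max(X, Y) = 4 gives 45/64.
E[min(X, Y) | max(X, Y) = 4] = (45/64) / (5/16) = 9/4.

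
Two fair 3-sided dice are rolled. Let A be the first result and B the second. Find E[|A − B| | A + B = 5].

P(A + B = 5) = 2/9.
Summing |A−B|·P(x,y) over outcomes with A + B = 5 gives 2/9.
E[|A − B| | A + B = 5] = (2/9) / (2/9) = 1.

1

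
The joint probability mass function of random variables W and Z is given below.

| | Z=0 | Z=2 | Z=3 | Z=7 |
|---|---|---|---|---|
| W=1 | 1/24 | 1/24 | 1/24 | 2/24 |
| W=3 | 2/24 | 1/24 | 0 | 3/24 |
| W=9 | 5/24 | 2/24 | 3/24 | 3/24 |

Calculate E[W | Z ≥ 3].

P(Z ≥ 3) = 1/2.
Σ W·P over the event = 1·(1/24) + 1·(2/24) + 3·(3/24) + 9·(3/24) + 9·(3/24) = 11/4.
E[W | Z ≥ 3] = (11/4) / (1/2) = 11/2.

11/2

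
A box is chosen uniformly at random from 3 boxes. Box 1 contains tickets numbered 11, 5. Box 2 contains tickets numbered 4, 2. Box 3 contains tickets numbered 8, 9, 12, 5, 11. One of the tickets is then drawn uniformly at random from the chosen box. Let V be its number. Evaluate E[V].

E[V | box 1] = (11+5)/2 = 8.
E[V | box 2] = (4+2)/2 = 3.
E[V | box 3] = (8+9+12+5+11)/5 = 9.
By the law of total expectation,
E[V] = (1/3)·(8) + (1/3)·(3) + (1/3)·(9) = 20/3.

20/3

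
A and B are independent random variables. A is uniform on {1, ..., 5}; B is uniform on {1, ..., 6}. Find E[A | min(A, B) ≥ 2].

7/2

P(min(A, B) ≥ 2) = 2/3.
Summing A·P(x,y) over outcomes with min(A, B) ≥ 2 gives 7/3.
E[A | min(A, B) ≥ 2] = (7/3) / (2/3) = 7/2.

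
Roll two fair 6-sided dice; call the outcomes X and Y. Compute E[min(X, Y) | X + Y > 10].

16/3

Outcomes with X + Y > 10: (5,6), (6,5), (6,6), each with probability 1/36.
E[min(X, Y) | X + Y > 10] = (5 + 5 + 6) / 3 = 16/3.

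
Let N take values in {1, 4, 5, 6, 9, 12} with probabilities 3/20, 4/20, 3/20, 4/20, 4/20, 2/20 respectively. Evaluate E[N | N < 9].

P(N < 9) = 7/10.
Σ over the event: 1·3/20 + 4·1/5 + 5·3/20 + 6·1/5 = 29/10.
E[N | N < 9] = (29/10) / (7/10) = 29/7.

29/7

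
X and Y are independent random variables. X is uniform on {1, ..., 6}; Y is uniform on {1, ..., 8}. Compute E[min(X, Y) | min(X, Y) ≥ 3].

49/12

P(min(X, Y) ≥ 3) = 1/2.
Summing min(X,Y)·P(x,y) over outcomes with min(X, Y) ≥ 3 gives 49/24.
E[min(X, Y) | min(X, Y) ≥ 3] = (49/24) / (1/2) = 49/12.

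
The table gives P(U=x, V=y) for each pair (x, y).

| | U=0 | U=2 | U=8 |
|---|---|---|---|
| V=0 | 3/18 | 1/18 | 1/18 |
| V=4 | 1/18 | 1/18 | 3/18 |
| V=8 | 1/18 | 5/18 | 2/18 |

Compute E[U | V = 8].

P(V = 8) = 4/9.
Summing U·P(U=x,V=y) over the conditioning event gives 13/9.
E[U | V = 8] = (13/9) / (4/9) = 13/4.

13/4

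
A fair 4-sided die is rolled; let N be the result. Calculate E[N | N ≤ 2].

Given N ≤ 2, N is equally likely to be any of {1, 2}.
E[N | N ≤ 2] = (1 + 2) / 2 = 3/2.

3/2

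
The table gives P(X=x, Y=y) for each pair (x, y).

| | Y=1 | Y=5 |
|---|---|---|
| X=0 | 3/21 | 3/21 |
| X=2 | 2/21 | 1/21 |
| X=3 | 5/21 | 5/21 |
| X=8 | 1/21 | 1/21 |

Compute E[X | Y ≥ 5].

5/2

P(Y ≥ 5) = 10/21.
Σ X·P over the event = 0·(3/21) + 2·(1/21) + 3·(5/21) + 8·(1/21) = 25/21.
E[X | Y ≥ 5] = (25/21) / (10/21) = 5/2.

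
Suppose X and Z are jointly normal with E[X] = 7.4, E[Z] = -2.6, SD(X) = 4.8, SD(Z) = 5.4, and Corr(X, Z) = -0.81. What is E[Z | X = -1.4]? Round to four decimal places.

5.4190

The regression of Z on X has slope ρ·σ_Z/σ_X and passes through (μ_X, μ_Z).
E[Z | X=-1.4] = -2.6 + (-0.81)·(5.4/4.8)·(-1.4 − (7.4)) = -2.6 + (-0.91125)·(-8.8) = 5.4190.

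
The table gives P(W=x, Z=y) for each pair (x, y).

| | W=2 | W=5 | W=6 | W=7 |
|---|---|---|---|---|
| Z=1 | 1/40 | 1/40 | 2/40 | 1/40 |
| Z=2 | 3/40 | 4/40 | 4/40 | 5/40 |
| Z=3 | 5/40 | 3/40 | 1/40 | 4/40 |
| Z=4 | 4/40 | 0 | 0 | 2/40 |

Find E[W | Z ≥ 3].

81/19

P(Z ≥ 3) = 19/40.
Σ W·P over the event = 2·(5/40) + 2·(4/40) + 5·(3/40) + 6·(1/40) + 7·(4/40) + 7·(2/40) = 81/40.
E[W | Z ≥ 3] = (81/40) / (19/40) = 81/19.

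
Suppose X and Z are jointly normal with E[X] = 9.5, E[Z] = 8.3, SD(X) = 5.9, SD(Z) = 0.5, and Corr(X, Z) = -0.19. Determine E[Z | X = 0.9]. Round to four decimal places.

8.4385

E[Z | X=x] = μ_Z + ρ(σ_Z/σ_X)(x − μ_X) for jointly normal variables.
E[Z | X=0.9] = 8.3 + (-0.19)·(0.5/5.9)·(0.9 − (9.5)) = 8.3 + (-0.016102)·(-8.6) = 8.4385.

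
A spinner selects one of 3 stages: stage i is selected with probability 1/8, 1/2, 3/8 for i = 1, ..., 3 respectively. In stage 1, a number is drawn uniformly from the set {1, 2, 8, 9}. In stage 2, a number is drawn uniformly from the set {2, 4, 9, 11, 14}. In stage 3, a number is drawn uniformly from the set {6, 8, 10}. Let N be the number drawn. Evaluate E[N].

61/8

E[N | stage 1] = (1+2+8+9)/4 = 5.
E[N | stage 2] = (2+4+9+11+14)/5 = 8.
E[N | stage 3] = (6+8+10)/3 = 8.
E[N] = (1/8)·(5) + (1/2)·(8) + (3/8)·(8) = 61/8.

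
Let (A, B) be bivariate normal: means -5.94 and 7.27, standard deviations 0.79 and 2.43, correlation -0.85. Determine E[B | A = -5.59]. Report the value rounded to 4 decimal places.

For a bivariate normal, E[B | A=x] = μ_B + ρ·(σ_B/σ_A)·(x − μ_A).
E[B | A=-5.59] = 7.27 + (-0.85)·(2.43/0.79)·(-5.59 − (-5.94)) = 7.27 + (-2.6146)·(0.35) = 6.3549.

6.3549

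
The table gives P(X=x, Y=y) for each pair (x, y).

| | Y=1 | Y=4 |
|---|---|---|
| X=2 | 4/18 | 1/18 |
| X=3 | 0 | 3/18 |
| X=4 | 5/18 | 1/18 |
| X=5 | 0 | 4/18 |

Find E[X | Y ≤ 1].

28/9

P(Y ≤ 1) = 1/2.
Summing X·P(X=x,Y=y) over the conditioning event gives 14/9.
E[X | Y ≤ 1] = (14/9) / (1/2) = 28/9.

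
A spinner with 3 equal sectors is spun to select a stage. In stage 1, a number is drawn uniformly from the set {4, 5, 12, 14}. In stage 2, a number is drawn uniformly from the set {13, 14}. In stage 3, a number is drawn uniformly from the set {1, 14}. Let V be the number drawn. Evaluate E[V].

119/12

E[V | stage 1] = (4+5+12+14)/4 = 35/4.
E[V | stage 2] = (13+14)/2 = 27/2.
E[V | stage 3] = (1+14)/2 = 15/2.
By the law of total expectation,
E[V] = (1/3)·(35/4) + (1/3)·(27/2) + (1/3)·(15/2) = 119/12.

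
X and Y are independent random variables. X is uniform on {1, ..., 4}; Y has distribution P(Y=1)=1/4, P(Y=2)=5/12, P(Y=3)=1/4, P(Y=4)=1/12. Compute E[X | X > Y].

37/11

P(X > Y) = 11/24.
Summing X·P(x,y) over outcomes with X > Y gives 37/24.
E[X | X > Y] = (37/24) / (11/24) = 37/11.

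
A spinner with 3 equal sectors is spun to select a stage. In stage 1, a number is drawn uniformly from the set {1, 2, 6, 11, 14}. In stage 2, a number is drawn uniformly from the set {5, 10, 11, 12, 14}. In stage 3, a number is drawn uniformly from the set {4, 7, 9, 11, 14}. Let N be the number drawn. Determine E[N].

131/15

E[N | stage 1] = (1+2+6+11+14)/5 = 34/5.
E[N | stage 2] = (5+10+11+12+14)/5 = 52/5.
E[N | stage 3] = (4+7+9+11+14)/5 = 9.
By the law of total expectation,
E[N] = (1/3)·(34/5) + (1/3)·(52/5) + (1/3)·(9) = 131/15.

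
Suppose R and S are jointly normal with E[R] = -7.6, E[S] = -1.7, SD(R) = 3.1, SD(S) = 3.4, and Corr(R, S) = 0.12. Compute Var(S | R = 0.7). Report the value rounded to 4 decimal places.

For a bivariate normal, Var(S | R=x) = σ_S²(1 − ρ²).
Var(S | R=0.7) = (3.4)²·(1 − (0.12)²) = 11.56·0.9856 = 11.3935.

11.3935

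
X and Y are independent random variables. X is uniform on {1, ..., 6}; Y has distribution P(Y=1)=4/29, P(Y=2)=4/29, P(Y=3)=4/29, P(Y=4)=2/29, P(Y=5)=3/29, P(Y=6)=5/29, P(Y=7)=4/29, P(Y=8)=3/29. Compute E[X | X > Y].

252/55

P(X > Y) = 55/174.
Summing X·P(x,y) over outcomes with X > Y gives 42/29.
E[X | X > Y] = (42/29) / (55/174) = 252/55.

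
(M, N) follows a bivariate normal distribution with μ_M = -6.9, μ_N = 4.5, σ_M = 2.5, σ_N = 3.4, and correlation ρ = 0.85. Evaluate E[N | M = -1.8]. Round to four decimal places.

10.3956

The regression of N on M has slope ρ·σ_N/σ_M and passes through (μ_M, μ_N).
E[N | M=-1.8] = 4.5 + (0.85)·(3.4/2.5)·(-1.8 − (-6.9)) = 4.5 + (1.156)·(5.1) = 10.3956.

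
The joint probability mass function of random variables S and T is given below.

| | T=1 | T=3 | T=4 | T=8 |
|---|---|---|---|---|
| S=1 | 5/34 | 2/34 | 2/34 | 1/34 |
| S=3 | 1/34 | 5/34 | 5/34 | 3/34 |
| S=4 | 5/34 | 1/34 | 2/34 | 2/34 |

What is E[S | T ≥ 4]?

43/15

P(T ≥ 4) = 15/34.
Σ S·P over the event = 1·(2/34) + 1·(1/34) + 3·(5/34) + 3·(3/34) + 4·(2/34) + 4·(2/34) = 43/34.
E[S | T ≥ 4] = (43/34) / (15/34) = 43/15.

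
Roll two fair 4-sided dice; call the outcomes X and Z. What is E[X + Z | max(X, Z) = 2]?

Outcomes with max(X, Z) = 2: (1,2), (2,1), (2,2), each with probability 1/16.
E[X + Z | max(X, Z) = 2] = (3 + 3 + 4) / 3 = 10/3.

10/3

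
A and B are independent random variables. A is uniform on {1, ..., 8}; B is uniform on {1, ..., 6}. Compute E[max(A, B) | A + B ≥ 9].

P(A + B ≥ 9) = 7/16.
Summing max(A,B)·P(x,y) over outcomes with A + B ≥ 9 gives 35/12.
E[max(A, B) | A + B ≥ 9] = (35/12) / (7/16) = 20/3.

20/3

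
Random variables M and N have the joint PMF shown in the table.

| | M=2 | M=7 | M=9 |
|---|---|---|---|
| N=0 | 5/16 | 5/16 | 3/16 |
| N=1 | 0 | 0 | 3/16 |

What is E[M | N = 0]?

P(N = 0) = 13/16.
Σ M·P over the event = 2·(5/16) + 7·(5/16) + 9·(3/16) = 9/2.
E[M | N = 0] = (9/2) / (13/16) = 72/13.

72/13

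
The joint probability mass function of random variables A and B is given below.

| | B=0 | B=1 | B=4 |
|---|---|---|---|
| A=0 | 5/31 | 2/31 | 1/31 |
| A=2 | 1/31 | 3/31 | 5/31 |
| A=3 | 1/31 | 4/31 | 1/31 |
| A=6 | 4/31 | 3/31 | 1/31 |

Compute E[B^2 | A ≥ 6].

P(A ≥ 6) = 8/31.
Σ B^2·P over the event = 0·(4/31) + 1·(3/31) + 16·(1/31) = 19/31.
E[B^2 | A ≥ 6] = (19/31) / (8/31) = 19/8.

19/8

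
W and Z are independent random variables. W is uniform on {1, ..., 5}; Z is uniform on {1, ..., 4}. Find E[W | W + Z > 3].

56/17

P(W + Z > 3) = 17/20.
Summing W·P(x,y) over outcomes with W + Z > 3 gives 14/5.
E[W | W + Z > 3] = (14/5) / (17/20) = 56/17.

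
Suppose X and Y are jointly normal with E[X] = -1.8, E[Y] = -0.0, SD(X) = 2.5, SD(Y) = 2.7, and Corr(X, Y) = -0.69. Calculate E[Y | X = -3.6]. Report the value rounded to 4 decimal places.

1.3414

The regression of Y on X has slope ρ·σ_Y/σ_X and passes through (μ_X, μ_Y).
E[Y | X=-3.6] = -0.0 + (-0.69)·(2.7/2.5)·(-3.6 − (-1.8)) = -0.0 + (-0.7452)·(-1.8) = 1.3414.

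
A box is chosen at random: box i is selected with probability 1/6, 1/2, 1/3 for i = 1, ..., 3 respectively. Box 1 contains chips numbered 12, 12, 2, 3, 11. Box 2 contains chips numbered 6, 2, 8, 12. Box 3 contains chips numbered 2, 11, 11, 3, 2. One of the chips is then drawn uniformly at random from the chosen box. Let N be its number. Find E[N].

203/30

E[N | box 1] = (12+12+2+3+11)/5 = 8.
E[N | box 2] = (6+2+8+12)/4 = 7.
E[N | box 3] = (2+11+11+3+2)/5 = 29/5.
By the law of total expectation,
E[N] = (1/6)·(8) + (1/2)·(7) + (1/3)·(29/5) = 203/30.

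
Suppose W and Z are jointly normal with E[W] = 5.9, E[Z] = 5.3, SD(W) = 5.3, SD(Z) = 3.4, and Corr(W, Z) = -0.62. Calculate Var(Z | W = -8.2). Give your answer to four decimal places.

For a bivariate normal, Var(Z | W=x) = σ_Z²(1 − ρ²).
Var(Z | W=-8.2) = (3.4)²·(1 − (-0.62)²) = 11.56·0.6156 = 7.1163.

7.1163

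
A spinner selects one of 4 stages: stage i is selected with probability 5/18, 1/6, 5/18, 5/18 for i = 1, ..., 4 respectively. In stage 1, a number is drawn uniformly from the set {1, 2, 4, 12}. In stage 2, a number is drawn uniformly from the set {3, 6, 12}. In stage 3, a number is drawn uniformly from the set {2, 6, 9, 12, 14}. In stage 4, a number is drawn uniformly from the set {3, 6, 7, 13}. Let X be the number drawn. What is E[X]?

E[X | stage 1] = (1+2+4+12)/4 = 19/4.
E[X | stage 2] = (3+6+12)/3 = 7.
E[X | stage 3] = (2+6+9+12+14)/5 = 43/5.
E[X | stage 4] = (3+6+7+13)/4 = 29/4.
By the law of total expectation,
E[X] = (5/18)·(19/4) + (1/6)·(7) + (5/18)·(43/5) + (5/18)·(29/4) = 62/9.

62/9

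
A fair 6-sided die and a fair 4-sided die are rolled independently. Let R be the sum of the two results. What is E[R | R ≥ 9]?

P(R ≥ 9) = 1/8.
Σ over the event: 9·1/12 + 10·1/24 = 7/6.
E[R | R ≥ 9] = (7/6) / (1/8) = 28/3.

28/3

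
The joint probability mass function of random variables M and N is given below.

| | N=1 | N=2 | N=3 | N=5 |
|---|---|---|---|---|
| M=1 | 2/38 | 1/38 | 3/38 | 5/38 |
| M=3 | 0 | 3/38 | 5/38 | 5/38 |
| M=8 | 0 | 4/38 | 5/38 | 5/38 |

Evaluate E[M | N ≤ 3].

P(N ≤ 3) = 23/38.
Σ M·P over the event = 1·(2/38) + 1·(1/38) + 1·(3/38) + 3·(3/38) + 3·(5/38) + 8·(4/38) + 8·(5/38) = 51/19.
E[M | N ≤ 3] = (51/19) / (23/38) = 102/23.

102/23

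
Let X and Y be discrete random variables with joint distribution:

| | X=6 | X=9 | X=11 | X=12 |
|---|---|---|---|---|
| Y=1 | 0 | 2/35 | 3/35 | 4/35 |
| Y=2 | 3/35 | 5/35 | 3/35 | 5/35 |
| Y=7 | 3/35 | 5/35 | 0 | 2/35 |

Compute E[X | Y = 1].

11

P(Y = 1) = 9/35.
Σ X·P over the event = 9·(2/35) + 11·(3/35) + 12·(4/35) = 99/35.
E[X | Y = 1] = (99/35) / (9/35) = 11.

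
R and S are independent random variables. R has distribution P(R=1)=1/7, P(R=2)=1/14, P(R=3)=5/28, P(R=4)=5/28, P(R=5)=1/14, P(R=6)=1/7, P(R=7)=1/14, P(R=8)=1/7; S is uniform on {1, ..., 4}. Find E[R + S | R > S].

581/75

P(R > S) = 75/112.
Summing (R+S)·P(x,y) over outcomes with R > S gives 83/16.
E[R + S | R > S] = (83/16) / (75/112) = 581/75.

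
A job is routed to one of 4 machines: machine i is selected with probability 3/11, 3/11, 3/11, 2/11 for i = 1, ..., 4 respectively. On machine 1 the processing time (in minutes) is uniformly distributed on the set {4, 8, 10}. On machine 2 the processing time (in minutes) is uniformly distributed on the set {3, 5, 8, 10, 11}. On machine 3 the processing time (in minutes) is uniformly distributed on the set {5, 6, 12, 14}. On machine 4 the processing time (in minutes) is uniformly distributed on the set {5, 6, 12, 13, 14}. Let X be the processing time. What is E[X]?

E[X | machine 1] = (4+8+10)/3 = 22/3.
E[X | machine 2] = (3+5+8+10+11)/5 = 37/5.
E[X | machine 3] = (5+6+12+14)/4 = 37/4.
E[X | machine 4] = (5+6+12+13+14)/5 = 10.
By the law of total expectation,
E[X] = (3/11)·(22/3) + (3/11)·(37/5) + (3/11)·(37/4) + (2/11)·(10) = 1839/220.

1839/220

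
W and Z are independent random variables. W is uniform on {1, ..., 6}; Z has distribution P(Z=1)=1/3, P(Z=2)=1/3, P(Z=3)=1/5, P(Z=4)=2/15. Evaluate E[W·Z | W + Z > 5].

P(W + Z > 5) = 47/90.
Summing WZ·P(x,y) over outcomes with W + Z > 5 gives 527/90.
E[W·Z | W + Z > 5] = (527/90) / (47/90) = 527/47.

527/47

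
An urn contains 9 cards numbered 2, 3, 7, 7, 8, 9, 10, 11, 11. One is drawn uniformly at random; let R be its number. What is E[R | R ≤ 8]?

P(R ≤ 8) = 5/9.
Σ over the event: 2·1/9 + 3·1/9 + 7·2/9 + 8·1/9 = 3.
E[R | R ≤ 8] = (3) / (5/9) = 27/5.

27/5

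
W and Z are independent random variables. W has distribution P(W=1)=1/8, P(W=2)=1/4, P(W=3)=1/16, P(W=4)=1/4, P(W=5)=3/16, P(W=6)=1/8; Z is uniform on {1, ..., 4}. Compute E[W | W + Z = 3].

5/3

P(W + Z = 3) = 3/32.
Summing W·P(x,y) over outcomes with W + Z = 3 gives 5/32.
E[W | W + Z = 3] = (5/32) / (3/32) = 5/3.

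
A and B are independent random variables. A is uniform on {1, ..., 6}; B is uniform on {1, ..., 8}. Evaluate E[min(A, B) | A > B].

7/3

P(A > B) = 5/16.
Summing min(A,B)·P(x,y) over outcomes with A > B gives 35/48.
E[min(A, B) | A > B] = (35/48) / (5/16) = 7/3.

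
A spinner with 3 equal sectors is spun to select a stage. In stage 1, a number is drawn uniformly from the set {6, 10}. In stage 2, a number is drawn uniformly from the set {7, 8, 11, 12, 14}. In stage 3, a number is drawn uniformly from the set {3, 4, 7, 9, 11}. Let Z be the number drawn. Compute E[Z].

42/5

E[Z | stage 1] = (6+10)/2 = 8.
E[Z | stage 2] = (7+8+11+12+14)/5 = 52/5.
E[Z | stage 3] = (3+4+7+9+11)/5 = 34/5.
E[Z] = (1/3)·(8) + (1/3)·(52/5) + (1/3)·(34/5) = 42/5.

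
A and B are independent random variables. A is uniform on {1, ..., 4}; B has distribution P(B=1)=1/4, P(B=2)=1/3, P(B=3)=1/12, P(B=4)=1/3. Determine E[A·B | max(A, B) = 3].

51/10

P(max(A, B) = 3) = 5/24.
Summing AB·P(x,y) over outcomes with max(A, B) = 3 gives 17/16.
E[A·B | max(A, B) = 3] = (17/16) / (5/24) = 51/10.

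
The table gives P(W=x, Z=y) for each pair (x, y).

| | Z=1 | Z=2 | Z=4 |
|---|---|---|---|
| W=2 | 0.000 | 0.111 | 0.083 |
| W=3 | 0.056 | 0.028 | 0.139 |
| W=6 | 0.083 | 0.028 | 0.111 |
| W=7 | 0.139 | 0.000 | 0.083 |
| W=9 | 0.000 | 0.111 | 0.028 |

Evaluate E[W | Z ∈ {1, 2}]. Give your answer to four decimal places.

P(Z ∈ {1, 2}) = 0.556.
Summing W·P(W=x,Z=y) over the conditioning event gives 3.112.
E[W | Z ∈ {1, 2}] = (3.112) / (0.556) = 5.5971.

5.5971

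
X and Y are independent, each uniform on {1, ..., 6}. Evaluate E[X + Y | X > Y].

7

P(X > Y) = 5/12.
Summing (X+Y)·P(x,y) over outcomes with X > Y gives 35/12.
E[X + Y | X > Y] = (35/12) / (5/12) = 7.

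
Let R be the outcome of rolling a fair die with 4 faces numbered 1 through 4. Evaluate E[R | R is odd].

Given R is odd, R is equally likely to be any of {1, 3}.
E[R | R is odd] = (1 + 3) / 2 = 2.

2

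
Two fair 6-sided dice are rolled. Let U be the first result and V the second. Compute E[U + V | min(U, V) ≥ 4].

Outcomes with min(U, V) ≥ 4: (4,4), (4,5), (4,6), (5,4), (5,5), (5,6), (6,4), (6,5), (6,6), each with probability 1/36.
E[U + V | min(U, V) ≥ 4] = (8 + 9 + 10 + 9 + 10 + 11 + 10 + 11 + 12) / 9 = 10.

10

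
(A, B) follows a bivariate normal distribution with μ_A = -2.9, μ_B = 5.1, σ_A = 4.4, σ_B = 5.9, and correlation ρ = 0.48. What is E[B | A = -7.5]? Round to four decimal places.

2.1393

E[B | A=x] = μ_B + ρ(σ_B/σ_A)(x − μ_A) for jointly normal variables.
E[B | A=-7.5] = 5.1 + (0.48)·(5.9/4.4)·(-7.5 − (-2.9)) = 5.1 + (0.64364)·(-4.6) = 2.1393.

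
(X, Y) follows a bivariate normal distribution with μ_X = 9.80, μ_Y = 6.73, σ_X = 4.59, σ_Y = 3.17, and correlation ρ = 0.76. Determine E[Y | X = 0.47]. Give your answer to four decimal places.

E[Y | X=x] = μ_Y + ρ(σ_Y/σ_X)(x − μ_X) for jointly normal variables.
E[Y | X=0.47] = 6.73 + (0.76)·(3.17/4.59)·(0.47 − (9.80)) = 6.73 + (0.52488)·(-9.33) = 1.8329.

1.8329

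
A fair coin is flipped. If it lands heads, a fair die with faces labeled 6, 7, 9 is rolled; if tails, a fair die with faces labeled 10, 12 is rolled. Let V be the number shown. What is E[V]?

55/6

E[V | heads] = (6+7+9)/3 = 22/3.
E[V | tails] = (10+12)/2 = 11.
By the law of total expectation,
E[V] = (1/2)·(22/3) + (1/2)·(11) = 55/6.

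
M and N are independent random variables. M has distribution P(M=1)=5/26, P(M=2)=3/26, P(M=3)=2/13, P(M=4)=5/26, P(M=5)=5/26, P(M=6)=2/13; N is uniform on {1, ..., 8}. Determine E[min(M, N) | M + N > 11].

P(M + N > 11) = 27/208.
Summing min(M,N)·P(x,y) over outcomes with M + N > 11 gives 71/104.
E[min(M, N) | M + N > 11] = (71/104) / (27/208) = 142/27.

142/27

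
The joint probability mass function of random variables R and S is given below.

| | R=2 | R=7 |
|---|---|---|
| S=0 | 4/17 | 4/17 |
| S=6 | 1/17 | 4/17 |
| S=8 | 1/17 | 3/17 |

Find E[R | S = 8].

23/4

P(S = 8) = 4/17.
Σ R·P over the event = 2·(1/17) + 7·(3/17) = 23/17.
E[R | S = 8] = (23/17) / (4/17) = 23/4.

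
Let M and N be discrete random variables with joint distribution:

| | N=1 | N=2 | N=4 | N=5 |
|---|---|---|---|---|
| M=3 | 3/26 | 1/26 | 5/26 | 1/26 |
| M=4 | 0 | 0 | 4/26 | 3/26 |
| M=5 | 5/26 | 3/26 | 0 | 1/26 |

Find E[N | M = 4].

P(M = 4) = 7/26.
Σ N·P over the event = 4·(4/26) + 5·(3/26) = 31/26.
E[N | M = 4] = (31/26) / (7/26) = 31/7.

31/7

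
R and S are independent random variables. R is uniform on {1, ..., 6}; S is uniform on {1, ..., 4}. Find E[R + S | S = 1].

9/2

Outcomes with S = 1: (1,1), (2,1), (3,1), (4,1), (5,1), (6,1), each with probability 1/24.
E[R + S | S = 1] = (2 + 3 + 4 + 5 + 6 + 7) / 6 = 9/2.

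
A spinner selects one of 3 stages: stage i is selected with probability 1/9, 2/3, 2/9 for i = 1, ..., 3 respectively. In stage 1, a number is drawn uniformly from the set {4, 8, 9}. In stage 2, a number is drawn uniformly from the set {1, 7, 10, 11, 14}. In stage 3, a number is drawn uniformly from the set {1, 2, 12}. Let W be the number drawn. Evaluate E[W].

E[W | stage 1] = (4+8+9)/3 = 7.
E[W | stage 2] = (1+7+10+11+14)/5 = 43/5.
E[W | stage 3] = (1+2+12)/3 = 5.
By the law of total expectation,
E[W] = (1/9)·(7) + (2/3)·(43/5) + (2/9)·(5) = 343/45.

343/45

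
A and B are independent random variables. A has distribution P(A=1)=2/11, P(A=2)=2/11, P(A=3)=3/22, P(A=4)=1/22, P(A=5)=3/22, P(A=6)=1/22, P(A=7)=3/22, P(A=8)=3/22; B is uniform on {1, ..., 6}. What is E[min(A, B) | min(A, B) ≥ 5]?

P(min(A, B) ≥ 5) = 5/33.
Summing min(A,B)·P(x,y) over outcomes with min(A, B) ≥ 5 gives 107/132.
E[min(A, B) | min(A, B) ≥ 5] = (107/132) / (5/33) = 107/20.

107/20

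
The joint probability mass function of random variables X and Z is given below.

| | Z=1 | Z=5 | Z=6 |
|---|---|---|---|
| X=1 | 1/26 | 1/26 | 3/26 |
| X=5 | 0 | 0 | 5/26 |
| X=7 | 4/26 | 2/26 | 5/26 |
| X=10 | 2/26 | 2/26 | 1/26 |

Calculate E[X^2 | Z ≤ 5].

58

P(Z ≤ 5) = 6/13.
Summing X^2·P(X=x,Z=y) over the conditioning event gives 348/13.
E[X^2 | Z ≤ 5] = (348/13) / (6/13) = 58.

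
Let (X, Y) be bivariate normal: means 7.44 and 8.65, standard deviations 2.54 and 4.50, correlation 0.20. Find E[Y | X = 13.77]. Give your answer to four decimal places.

10.8929

For a bivariate normal, E[Y | X=x] = μ_Y + ρ·(σ_Y/σ_X)·(x − μ_X).
E[Y | X=13.77] = 8.65 + (0.20)·(4.50/2.54)·(13.77 − (7.44)) = 8.65 + (0.35433)·(6.33) = 10.8929.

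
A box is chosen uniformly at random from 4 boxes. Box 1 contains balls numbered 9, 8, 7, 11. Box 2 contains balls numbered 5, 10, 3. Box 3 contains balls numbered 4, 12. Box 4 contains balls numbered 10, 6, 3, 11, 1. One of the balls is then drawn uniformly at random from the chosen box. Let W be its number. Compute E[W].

E[W | box 1] = (9+8+7+11)/4 = 35/4.
E[W | box 2] = (5+10+3)/3 = 6.
E[W | box 3] = (4+12)/2 = 8.
E[W | box 4] = (10+6+3+11+1)/5 = 31/5.
E[W] = (1/4)·(35/4) + (1/4)·(6) + (1/4)·(8) + (1/4)·(31/5) = 579/80.

579/80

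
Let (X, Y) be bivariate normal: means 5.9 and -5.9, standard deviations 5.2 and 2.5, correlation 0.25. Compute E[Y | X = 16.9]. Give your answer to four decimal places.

E[Y | X=x] = μ_Y + ρ(σ_Y/σ_X)(x − μ_X) for jointly normal variables.
E[Y | X=16.9] = -5.9 + (0.25)·(2.5/5.2)·(16.9 − (5.9)) = -5.9 + (0.12019)·(11) = -4.5779.

-4.5779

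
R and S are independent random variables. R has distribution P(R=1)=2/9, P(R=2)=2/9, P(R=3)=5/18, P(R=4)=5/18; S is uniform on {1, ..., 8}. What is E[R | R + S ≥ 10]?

P(R + S ≥ 10) = 29/144.
Summing R·P(x,y) over outcomes with R + S ≥ 10 gives 49/72.
E[R | R + S ≥ 10] = (49/72) / (29/144) = 98/29.

98/29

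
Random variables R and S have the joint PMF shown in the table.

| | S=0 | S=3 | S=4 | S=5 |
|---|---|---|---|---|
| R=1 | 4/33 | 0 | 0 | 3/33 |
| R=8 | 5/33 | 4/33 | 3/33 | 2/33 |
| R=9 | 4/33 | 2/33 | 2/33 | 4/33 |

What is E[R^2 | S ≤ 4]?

P(S ≤ 4) = 8/11.
Σ R^2·P over the event = 1·(4/33) + 64·(5/33) + 64·(4/33) + 64·(3/33) + 81·(4/33) + 81·(2/33) + 81·(2/33) = 1420/33.
E[R^2 | S ≤ 4] = (1420/33) / (8/11) = 355/6.

355/6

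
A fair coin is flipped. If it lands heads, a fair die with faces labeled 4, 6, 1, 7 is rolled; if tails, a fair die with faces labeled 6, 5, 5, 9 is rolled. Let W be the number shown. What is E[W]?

43/8

E[W | heads] = (4+6+1+7)/4 = 9/2.
E[W | tails] = (6+5+5+9)/4 = 25/4.
E[W] = (1/2)·(9/2) + (1/2)·(25/4) = 43/8.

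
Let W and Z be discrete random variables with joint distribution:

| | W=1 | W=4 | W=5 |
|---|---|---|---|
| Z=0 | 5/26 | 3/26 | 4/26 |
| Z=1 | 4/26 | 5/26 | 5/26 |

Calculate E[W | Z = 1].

7/2

P(Z = 1) = 7/13.
Σ W·P over the event = 1·(4/26) + 4·(5/26) + 5·(5/26) = 49/26.
E[W | Z = 1] = (49/26) / (7/13) = 7/2.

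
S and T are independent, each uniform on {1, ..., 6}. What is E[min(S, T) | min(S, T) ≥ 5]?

21/4

Outcomes with min(S, T) ≥ 5: (5,5), (5,6), (6,5), (6,6), each with probability 1/36.
E[min(S, T) | min(S, T) ≥ 5] = (5 + 5 + 5 + 6) / 4 = 21/4.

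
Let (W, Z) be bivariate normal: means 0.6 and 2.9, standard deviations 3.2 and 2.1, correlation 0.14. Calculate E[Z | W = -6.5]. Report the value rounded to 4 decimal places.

2.2477

E[Z | W=x] = μ_Z + ρ(σ_Z/σ_W)(x − μ_W) for jointly normal variables.
E[Z | W=-6.5] = 2.9 + (0.14)·(2.1/3.2)·(-6.5 − (0.6)) = 2.9 + (0.091875)·(-7.1) = 2.2477.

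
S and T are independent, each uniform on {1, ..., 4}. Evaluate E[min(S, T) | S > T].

Outcomes with S > T: (2,1), (3,1), (3,2), (4,1), (4,2), (4,3), each with probability 1/16.
E[min(S, T) | S > T] = (1 + 1 + 2 + 1 + 2 + 3) / 6 = 5/3.

5/3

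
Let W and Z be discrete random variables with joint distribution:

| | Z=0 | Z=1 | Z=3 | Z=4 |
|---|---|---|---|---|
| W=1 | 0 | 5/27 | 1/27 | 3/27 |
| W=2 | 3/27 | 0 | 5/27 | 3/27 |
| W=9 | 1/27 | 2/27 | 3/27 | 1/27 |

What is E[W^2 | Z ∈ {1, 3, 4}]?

527/23

P(Z ∈ {1, 3, 4}) = 23/27.
Σ W^2·P over the event = 1·(5/27) + 1·(1/27) + 1·(3/27) + 4·(5/27) + 4·(3/27) + 81·(2/27) + 81·(3/27) + 81·(1/27) = 527/27.
E[W^2 | Z ∈ {1, 3, 4}] = (527/27) / (23/27) = 527/23.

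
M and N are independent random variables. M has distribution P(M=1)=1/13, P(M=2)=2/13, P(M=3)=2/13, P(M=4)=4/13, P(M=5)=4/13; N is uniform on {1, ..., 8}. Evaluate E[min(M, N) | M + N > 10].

P(M + N > 10) = 11/52.
Summing min(M,N)·P(x,y) over outcomes with M + N > 10 gives 49/52.
E[min(M, N) | M + N > 10] = (49/52) / (11/52) = 49/11.

49/11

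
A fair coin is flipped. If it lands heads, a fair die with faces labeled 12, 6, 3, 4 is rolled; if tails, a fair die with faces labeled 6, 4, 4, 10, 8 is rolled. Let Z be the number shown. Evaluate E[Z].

E[Z | heads] = (12+6+3+4)/4 = 25/4.
E[Z | tails] = (6+4+4+10+8)/5 = 32/5.
E[Z] = (1/2)·(25/4) + (1/2)·(32/5) = 253/40.

253/40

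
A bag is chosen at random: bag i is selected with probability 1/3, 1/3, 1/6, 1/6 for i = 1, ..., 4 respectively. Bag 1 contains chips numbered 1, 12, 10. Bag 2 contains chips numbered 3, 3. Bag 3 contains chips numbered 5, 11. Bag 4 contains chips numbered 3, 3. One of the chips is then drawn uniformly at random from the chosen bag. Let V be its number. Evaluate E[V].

97/18

E[V | bag 1] = (1+12+10)/3 = 23/3.
E[V | bag 2] = (3+3)/2 = 3.
E[V | bag 3] = (5+11)/2 = 8.
E[V | bag 4] = (3+3)/2 = 3.
E[V] = (1/3)·(23/3) + (1/3)·(3) + (1/6)·(8) + (1/6)·(3) = 97/18.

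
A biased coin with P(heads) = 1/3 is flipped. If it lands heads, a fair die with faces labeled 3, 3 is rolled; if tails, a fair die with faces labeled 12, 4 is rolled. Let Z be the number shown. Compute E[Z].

19/3

E[Z | heads] = (3+3)/2 = 3.
E[Z | tails] = (12+4)/2 = 8.
E[Z] = (1/3)·(3) + (2/3)·(8) = 19/3.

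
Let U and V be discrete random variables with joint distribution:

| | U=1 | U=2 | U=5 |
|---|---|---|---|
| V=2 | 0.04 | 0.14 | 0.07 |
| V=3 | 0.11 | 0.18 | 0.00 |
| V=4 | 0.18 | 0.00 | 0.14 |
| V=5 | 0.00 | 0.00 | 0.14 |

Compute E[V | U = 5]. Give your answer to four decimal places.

4.0000

P(U = 5) = 0.35.
Σ V·P over the event = 2·(0.07) + 4·(0.14) + 5·(0.14) = 1.40.
E[V | U = 5] = (1.40) / (0.35) = 4.0000.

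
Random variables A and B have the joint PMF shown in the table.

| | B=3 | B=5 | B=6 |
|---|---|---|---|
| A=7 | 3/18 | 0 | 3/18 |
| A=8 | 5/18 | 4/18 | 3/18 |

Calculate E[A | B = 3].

61/8

P(B = 3) = 4/9.
Summing A·P(A=x,B=y) over the conditioning event gives 61/18.
E[A | B = 3] = (61/18) / (4/9) = 61/8.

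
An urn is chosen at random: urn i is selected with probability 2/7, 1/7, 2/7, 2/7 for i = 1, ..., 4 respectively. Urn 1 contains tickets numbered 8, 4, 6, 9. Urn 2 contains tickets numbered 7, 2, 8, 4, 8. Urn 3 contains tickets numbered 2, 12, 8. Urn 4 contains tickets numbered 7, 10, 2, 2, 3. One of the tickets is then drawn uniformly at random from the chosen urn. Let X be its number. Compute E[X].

E[X | urn 1] = (8+4+6+9)/4 = 27/4.
E[X | urn 2] = (7+2+8+4+8)/5 = 29/5.
E[X | urn 3] = (2+12+8)/3 = 22/3.
E[X | urn 4] = (7+10+2+2+3)/5 = 24/5.
By the law of total expectation,
E[X] = (2/7)·(27/4) + (1/7)·(29/5) + (2/7)·(22/3) + (2/7)·(24/5) = 1307/210.

1307/210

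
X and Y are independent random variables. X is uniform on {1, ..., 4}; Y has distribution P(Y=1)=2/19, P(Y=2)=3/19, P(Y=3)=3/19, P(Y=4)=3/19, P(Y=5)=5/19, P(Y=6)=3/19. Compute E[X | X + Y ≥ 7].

3

P(X + Y ≥ 7) = 9/19.
Summing X·P(x,y) over outcomes with X + Y ≥ 7 gives 27/19.
E[X | X + Y ≥ 7] = (27/19) / (9/19) = 3.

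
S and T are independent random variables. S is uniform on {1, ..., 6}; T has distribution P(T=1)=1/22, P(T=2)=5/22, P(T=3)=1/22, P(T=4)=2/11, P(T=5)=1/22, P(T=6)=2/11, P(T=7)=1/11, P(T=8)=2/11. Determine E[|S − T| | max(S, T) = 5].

35/16

P(max(S, T) = 5) = 4/33.
Summing |S−T|·P(x,y) over outcomes with max(S, T) = 5 gives 35/132.
E[|S − T| | max(S, T) = 5] = (35/132) / (4/33) = 35/16.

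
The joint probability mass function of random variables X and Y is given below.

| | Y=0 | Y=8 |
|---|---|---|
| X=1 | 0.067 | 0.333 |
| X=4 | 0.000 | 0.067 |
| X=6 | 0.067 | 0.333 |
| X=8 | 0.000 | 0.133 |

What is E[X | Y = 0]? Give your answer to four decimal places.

3.5000

P(Y = 0) = 0.134.
Σ X·P over the event = 1·(0.067) + 6·(0.067) = 0.469.
E[X | Y = 0] = (0.469) / (0.134) = 3.5000.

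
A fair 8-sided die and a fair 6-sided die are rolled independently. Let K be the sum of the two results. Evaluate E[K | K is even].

P(K is even) = 1/2.
Σ over the event: 2·1/48 + 4·1/16 + 6·5/48 + 8·1/8 + 10·5/48 + 12·1/16 + 14·1/48 = 4.
E[K | K is even] = (4) / (1/2) = 8.

8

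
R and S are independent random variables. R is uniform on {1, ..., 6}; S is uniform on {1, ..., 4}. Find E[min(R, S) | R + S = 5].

Outcomes with R + S = 5: (1,4), (2,3), (3,2), (4,1), each with probability 1/24.
E[min(R, S) | R + S = 5] = (1 + 2 + 2 + 1) / 4 = 3/2.

3/2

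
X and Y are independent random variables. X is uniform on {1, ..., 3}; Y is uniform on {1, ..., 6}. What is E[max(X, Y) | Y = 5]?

Outcomes with Y = 5: (1,5), (2,5), (3,5), each with probability 1/18.
E[max(X, Y) | Y = 5] = (5 + 5 + 5) / 3 = 5.

5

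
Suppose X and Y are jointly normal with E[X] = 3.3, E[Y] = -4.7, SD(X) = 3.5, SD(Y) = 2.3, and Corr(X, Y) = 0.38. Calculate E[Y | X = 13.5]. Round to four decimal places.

-2.1529

For a bivariate normal, E[Y | X=x] = μ_Y + ρ·(σ_Y/σ_X)·(x − μ_X).
E[Y | X=13.5] = -4.7 + (0.38)·(2.3/3.5)·(13.5 − (3.3)) = -4.7 + (0.249714)·(10.2) = -2.1529.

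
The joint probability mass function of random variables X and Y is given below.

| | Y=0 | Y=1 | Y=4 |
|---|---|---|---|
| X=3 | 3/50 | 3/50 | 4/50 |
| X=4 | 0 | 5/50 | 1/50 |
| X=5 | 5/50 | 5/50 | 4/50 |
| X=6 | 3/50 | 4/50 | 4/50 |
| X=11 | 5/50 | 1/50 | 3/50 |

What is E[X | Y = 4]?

93/16

P(Y = 4) = 8/25.
Σ X·P over the event = 3·(4/50) + 4·(1/50) + 5·(4/50) + 6·(4/50) + 11·(3/50) = 93/50.
E[X | Y = 4] = (93/50) / (8/25) = 93/16.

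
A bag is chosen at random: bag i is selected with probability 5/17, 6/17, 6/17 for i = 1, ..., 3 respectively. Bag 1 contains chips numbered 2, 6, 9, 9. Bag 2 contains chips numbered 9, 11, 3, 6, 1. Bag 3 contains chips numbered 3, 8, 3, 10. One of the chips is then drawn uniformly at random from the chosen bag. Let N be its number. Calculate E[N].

E[N | bag 1] = (2+6+9+9)/4 = 13/2.
E[N | bag 2] = (9+11+3+6+1)/5 = 6.
E[N | bag 3] = (3+8+3+10)/4 = 6.
By the law of total expectation,
E[N] = (5/17)·(13/2) + (6/17)·(6) + (6/17)·(6) = 209/34.

209/34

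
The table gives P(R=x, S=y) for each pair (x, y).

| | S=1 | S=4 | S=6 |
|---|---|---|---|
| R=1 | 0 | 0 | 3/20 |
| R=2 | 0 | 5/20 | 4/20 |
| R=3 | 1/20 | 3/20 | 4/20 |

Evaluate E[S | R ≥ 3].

37/8

P(R ≥ 3) = 2/5.
Summing S·P(R=x,S=y) over the conditioning event gives 37/20.
E[S | R ≥ 3] = (37/20) / (2/5) = 37/8.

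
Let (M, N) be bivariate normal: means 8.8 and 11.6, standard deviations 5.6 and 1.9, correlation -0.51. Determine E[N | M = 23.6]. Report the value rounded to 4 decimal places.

9.0391

For a bivariate normal, E[N | M=x] = μ_N + ρ·(σ_N/σ_M)·(x − μ_M).
E[N | M=23.6] = 11.6 + (-0.51)·(1.9/5.6)·(23.6 − (8.8)) = 11.6 + (-0.173036)·(14.8) = 9.0391.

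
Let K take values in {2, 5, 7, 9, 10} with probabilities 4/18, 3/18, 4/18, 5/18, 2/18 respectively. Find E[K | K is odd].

P(K is odd) = 2/3.
Σ over the event: 5·1/6 + 7·2/9 + 9·5/18 = 44/9.
E[K | K is odd] = (44/9) / (2/3) = 22/3.

22/3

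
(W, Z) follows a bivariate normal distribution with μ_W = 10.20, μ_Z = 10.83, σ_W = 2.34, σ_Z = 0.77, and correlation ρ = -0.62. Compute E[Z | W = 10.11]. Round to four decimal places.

10.8484

The regression of Z on W has slope ρ·σ_Z/σ_W and passes through (μ_W, μ_Z).
E[Z | W=10.11] = 10.83 + (-0.62)·(0.77/2.34)·(10.11 − (10.20)) = 10.83 + (-0.20402)·(-0.09) = 10.8484.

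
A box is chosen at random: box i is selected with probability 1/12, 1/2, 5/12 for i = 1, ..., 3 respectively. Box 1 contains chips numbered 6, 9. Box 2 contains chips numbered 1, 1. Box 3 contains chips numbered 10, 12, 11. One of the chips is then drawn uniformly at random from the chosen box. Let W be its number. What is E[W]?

E[W | box 1] = (6+9)/2 = 15/2.
E[W | box 2] = (1+1)/2 = 1.
E[W | box 3] = (10+12+11)/3 = 11.
By the law of total expectation,
E[W] = (1/12)·(15/2) + (1/2)·(1) + (5/12)·(11) = 137/24.

137/24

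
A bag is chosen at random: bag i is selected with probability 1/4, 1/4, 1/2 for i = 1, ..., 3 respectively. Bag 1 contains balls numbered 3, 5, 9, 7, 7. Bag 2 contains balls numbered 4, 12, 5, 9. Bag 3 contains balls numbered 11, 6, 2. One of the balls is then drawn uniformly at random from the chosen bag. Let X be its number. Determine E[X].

791/120

E[X | bag 1] = (3+5+9+7+7)/5 = 31/5.
E[X | bag 2] = (4+12+5+9)/4 = 15/2.
E[X | bag 3] = (11+6+2)/3 = 19/3.
E[X] = (1/4)·(31/5) + (1/4)·(15/2) + (1/2)·(19/3) = 791/120.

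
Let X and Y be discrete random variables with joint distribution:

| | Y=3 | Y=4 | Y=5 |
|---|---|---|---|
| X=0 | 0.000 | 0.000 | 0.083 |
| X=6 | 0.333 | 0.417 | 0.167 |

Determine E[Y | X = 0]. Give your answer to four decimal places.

P(X = 0) = 0.083.
Σ Y·P over the event = 5·(0.083) = 0.415.
E[Y | X = 0] = (0.415) / (0.083) = 5.0000.

5.0000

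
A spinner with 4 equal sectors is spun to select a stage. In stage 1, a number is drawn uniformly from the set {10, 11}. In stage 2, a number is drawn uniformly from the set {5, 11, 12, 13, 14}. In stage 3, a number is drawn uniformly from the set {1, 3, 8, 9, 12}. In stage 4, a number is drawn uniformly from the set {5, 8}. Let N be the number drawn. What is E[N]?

173/20

E[N | stage 1] = (10+11)/2 = 21/2.
E[N | stage 2] = (5+11+12+13+14)/5 = 11.
E[N | stage 3] = (1+3+8+9+12)/5 = 33/5.
E[N | stage 4] = (5+8)/2 = 13/2.
By the law of total expectation,
E[N] = (1/4)·(21/2) + (1/4)·(11) + (1/4)·(33/5) + (1/4)·(13/2) = 173/20.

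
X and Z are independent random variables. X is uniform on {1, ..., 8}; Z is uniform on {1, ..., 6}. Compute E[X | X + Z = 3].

3/2

Outcomes with X + Z = 3: (1,2), (2,1), each with probability 1/48.
E[X | X + Z = 3] = (1 + 2) / 2 = 3/2.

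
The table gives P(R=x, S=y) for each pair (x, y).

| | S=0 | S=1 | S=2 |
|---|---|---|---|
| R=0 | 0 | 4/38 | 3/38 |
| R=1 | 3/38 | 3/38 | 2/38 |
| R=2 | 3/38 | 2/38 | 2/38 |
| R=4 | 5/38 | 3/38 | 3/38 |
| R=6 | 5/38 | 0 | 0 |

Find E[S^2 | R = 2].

P(R = 2) = 7/38.
Σ S^2·P over the event = 0·(3/38) + 1·(2/38) + 4·(2/38) = 5/19.
E[S^2 | R = 2] = (5/19) / (7/38) = 10/7.

10/7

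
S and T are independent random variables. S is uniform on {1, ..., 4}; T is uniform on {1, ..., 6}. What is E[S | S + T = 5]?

5/2

Outcomes with S + T = 5: (1,4), (2,3), (3,2), (4,1), each with probability 1/24.
E[S | S + T = 5] = (1 + 2 + 3 + 4) / 4 = 5/2.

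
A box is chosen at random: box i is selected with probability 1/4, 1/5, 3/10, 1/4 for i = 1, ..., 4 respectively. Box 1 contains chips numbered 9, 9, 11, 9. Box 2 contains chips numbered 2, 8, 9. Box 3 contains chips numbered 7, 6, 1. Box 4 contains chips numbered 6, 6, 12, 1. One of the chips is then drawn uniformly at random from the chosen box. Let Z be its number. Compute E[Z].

317/48

E[Z | box 1] = (9+9+11+9)/4 = 19/2.
E[Z | box 2] = (2+8+9)/3 = 19/3.
E[Z | box 3] = (7+6+1)/3 = 14/3.
E[Z | box 4] = (6+6+12+1)/4 = 25/4.
E[Z] = (1/4)·(19/2) + (1/5)·(19/3) + (3/10)·(14/3) + (1/4)·(25/4) = 317/48.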